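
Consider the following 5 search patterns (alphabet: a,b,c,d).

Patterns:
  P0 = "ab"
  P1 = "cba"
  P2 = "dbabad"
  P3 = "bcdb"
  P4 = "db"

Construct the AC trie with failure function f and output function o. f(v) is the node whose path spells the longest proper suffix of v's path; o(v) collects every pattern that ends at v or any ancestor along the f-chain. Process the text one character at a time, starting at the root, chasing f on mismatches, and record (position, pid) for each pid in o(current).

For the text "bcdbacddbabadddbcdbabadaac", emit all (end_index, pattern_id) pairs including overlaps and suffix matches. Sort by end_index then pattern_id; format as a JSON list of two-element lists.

Construct AC machine:
Trie (insert patterns):
  n0 'ε': a→1 b→12 c→3 d→6
  n1 'a': b→2
  n2 'ab': ·  ←P0
  n3 'c': b→4
  n4 'cb': a→5
  n5 'cba': ·  ←P1
  n6 'd': b→7
  n7 'db': a→8  ←P4
  n8 'dba': b→9
  n9 'dbab': a→10
  n10 'dbaba': d→11
  n11 'dbabad': ·  ←P2
  n12 'b': c→13
  n13 'bc': d→14
  n14 'bcd': b→15
  n15 'bcdb': ·  ←P3

Failure links (BFS by depth):
  fail(1) 'a': from fail(0)=0 chase 'a': 0 ⇒ 0;  out=∅∪out(0)=∅
  fail(3) 'c': from fail(0)=0 chase 'c': 0 ⇒ 0;  out=∅∪out(0)=∅
  fail(6) 'd': from fail(0)=0 chase 'd': 0 ⇒ 0;  out=∅∪out(0)=∅
  fail(12) 'b': from fail(0)=0 chase 'b': 0 ⇒ 0;  out=∅∪out(0)=∅
  fail(2) 'ab': from fail(1)=0 chase 'b': 0 ⇒ 12;  out={0}∪out(12)={0}
  fail(4) 'cb': from fail(3)=0 chase 'b': 0 ⇒ 12;  out=∅∪out(12)=∅
  fail(7) 'db': from fail(6)=0 chase 'b': 0 ⇒ 12;  out={4}∪out(12)={4}
  fail(13) 'bc': from fail(12)=0 chase 'c': 0 ⇒ 3;  out=∅∪out(3)=∅
  fail(5) 'cba': from fail(4)=12 chase 'a': 12→0 ⇒ 1;  out={1}∪out(1)={1}
  fail(8) 'dba': from fail(7)=12 chase 'a': 12→0 ⇒ 1;  out=∅∪out(1)=∅
  fail(14) 'bcd': from fail(13)=3 chase 'd': 3→0 ⇒ 6;  out=∅∪out(6)=∅
  fail(9) 'dbab': from fail(8)=1 chase 'b': 1 ⇒ 2;  out=∅∪out(2)={0}
  fail(15) 'bcdb': from fail(14)=6 chase 'b': 6 ⇒ 7;  out={3}∪out(7)={3,4}
  fail(10) 'dbaba': from fail(9)=2 chase 'a': 2→12→0 ⇒ 1;  out=∅∪out(1)=∅
  fail(11) 'dbabad': from fail(10)=1 chase 'd': 1→0 ⇒ 6;  out={2}∪out(6)={2}

Run:
pos 0 'b': at 12
pos 1 'c': at 13
pos 2 'd': at 14
pos 3 'b': at 15  ** P3@[0:3],P4@[2:3]
pos 4 'a': at 8 (via fail)
pos 5 'c': at 3 (via fail)
pos 6 'd': at 6 (via fail)
pos 7 'd': at 6 (via fail)
pos 8 'b': at 7  ** P4@[7:8]
pos 9 'a': at 8
pos 10 'b': at 9  ** P0@[9:10]
pos 11 'a': at 10
pos 12 'd': at 11  ** P2@[7:12]
pos 13 'd': at 6 (via fail)
pos 14 'd': at 6 (via fail)
pos 15 'b': at 7  ** P4@[14:15]
pos 16 'c': at 13 (via fail)
pos 17 'd': at 14
pos 18 'b': at 15  ** P3@[15:18],P4@[17:18]
pos 19 'a': at 8 (via fail)
pos 20 'b': at 9  ** P0@[19:20]
pos 21 'a': at 10
pos 22 'd': at 11  ** P2@[17:22]
pos 23 'a': at 1 (via fail)
pos 24 'a': at 1 (via fail)
pos 25 'c': at 3 (via fail)

Result: [[3,3],[3,4],[8,4],[10,0],[12,2],[15,4],[18,3],[18,4],[20,0],[22,2]]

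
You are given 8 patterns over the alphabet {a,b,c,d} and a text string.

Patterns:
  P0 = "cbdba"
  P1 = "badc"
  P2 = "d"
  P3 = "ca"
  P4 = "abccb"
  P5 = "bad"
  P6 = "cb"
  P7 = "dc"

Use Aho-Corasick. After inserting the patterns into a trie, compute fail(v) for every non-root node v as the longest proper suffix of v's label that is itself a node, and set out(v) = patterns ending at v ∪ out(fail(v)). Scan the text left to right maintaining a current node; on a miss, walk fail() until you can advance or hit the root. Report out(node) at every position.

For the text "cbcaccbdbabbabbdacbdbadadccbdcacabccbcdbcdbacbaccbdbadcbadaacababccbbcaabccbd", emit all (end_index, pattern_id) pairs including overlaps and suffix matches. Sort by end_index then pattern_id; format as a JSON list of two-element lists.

Build automaton:
Trie (insert patterns):
  n0 'ε': a→12 b→6 c→1 d→10
  n1 'c': a→11 b→2
  n2 'cb': d→3  ←P6
  n3 'cbd': b→4
  n4 'cbdb': a→5
  n5 'cbdba': ·  ←P0
  n6 'b': a→7
  n7 'ba': d→8
  n8 'bad': c→9  ←P5
  n9 'badc': ·  ←P1
  n10 'd': c→17  ←P2
  n11 'ca': ·  ←P3
  n12 'a': b→13
  n13 'ab': c→14
  n14 'abc': c→15
  n15 'abcc': b→16
  n16 'abccb': ·  ←P4
  n17 'dc': ·  ←P7

Failure links (BFS by depth):
  n1('c'): parent n0 fail=0; on 'c' 0 → fail=0;  out ∅∪∅=∅
  n6('b'): parent n0 fail=0; on 'b' 0 → fail=0;  out ∅∪∅=∅
  n10('d'): parent n0 fail=0; on 'd' 0 → fail=0;  out {2}∪∅={2}
  n12('a'): parent n0 fail=0; on 'a' 0 → fail=0;  out ∅∪∅=∅
  n2('cb'): parent n1 fail=0; on 'b' 0 → fail=6;  out {6}∪∅={6}
  n7('ba'): parent n6 fail=0; on 'a' 0 → fail=12;  out ∅∪∅=∅
  n11('ca'): parent n1 fail=0; on 'a' 0 → fail=12;  out {3}∪∅={3}
  n13('ab'): parent n12 fail=0; on 'b' 0 → fail=6;  out ∅∪∅=∅
  n17('dc'): parent n10 fail=0; on 'c' 0 → fail=1;  out {7}∪∅={7}
  n3('cbd'): parent n2 fail=6; on 'd' 6→0 → fail=10;  out ∅∪{2}={2}
  n8('bad'): parent n7 fail=12; on 'd' 12→0 → fail=10;  out {5}∪{2}={2,5}
  n14('abc'): parent n13 fail=6; on 'c' 6→0 → fail=1;  out ∅∪∅=∅
  n4('cbdb'): parent n3 fail=10; on 'b' 10→0 → fail=6;  out ∅∪∅=∅
  n9('badc'): parent n8 fail=10; on 'c' 10 → fail=17;  out {1}∪{7}={1,7}
  n15('abcc'): parent n14 fail=1; on 'c' 1→0 → fail=1;  out ∅∪∅=∅
  n5('cbdba'): parent n4 fail=6; on 'a' 6 → fail=7;  out {0}∪∅={0}
  n16('abccb'): parent n15 fail=1; on 'b' 1 → fail=2;  out {4}∪{6}={4,6}

Scan:
[0] read 'c'  n0⇒n1
[1] read 'b'  n1⇒n2  ** P6@[0:1]
[2] read 'c'  n2⇒n1 ·f
[3] read 'a'  n1⇒n11  ** P3@[2:3]
[4] read 'c'  n11⇒n1 ·f
[5] read 'c'  n1⇒n1 ·f
[6] read 'b'  n1⇒n2  ** P6@[5:6]
[7] read 'd'  n2⇒n3  ** P2@[7:7]
[8] read 'b'  n3⇒n4
[9] read 'a'  n4⇒n5  ** P0@[5:9]
[10] read 'b'  n5⇒n13 ·f
[11] read 'b'  n13⇒n6 ·f
[12] read 'a'  n6⇒n7
[13] read 'b'  n7⇒n13 ·f
[14] read 'b'  n13⇒n6 ·f
[15] read 'd'  n6⇒n10 ·f  ** P2@[15:15]
[16] read 'a'  n10⇒n12 ·f
[17] read 'c'  n12⇒n1 ·f
[18] read 'b'  n1⇒n2  ** P6@[17:18]
[19] read 'd'  n2⇒n3  ** P2@[19:19]
[20] read 'b'  n3⇒n4
[21] read 'a'  n4⇒n5  ** P0@[17:21]
[22] read 'd'  n5⇒n8 ·f  ** P2@[22:22],P5@[20:22]
[23] read 'a'  n8⇒n12 ·f
[24] read 'd'  n12⇒n10 ·f  ** P2@[24:24]
[25] read 'c'  n10⇒n17  ** P7@[24:25]
[26] read 'c'  n17⇒n1 ·f
[27] read 'b'  n1⇒n2  ** P6@[26:27]
[28] read 'd'  n2⇒n3  ** P2@[28:28]
[29] read 'c'  n3⇒n17 ·f  ** P7@[28:29]
[30] read 'a'  n17⇒n11 ·f  ** P3@[29:30]
[31] read 'c'  n11⇒n1 ·f
[32] read 'a'  n1⇒n11  ** P3@[31:32]
[33] read 'b'  n11⇒n13 ·f
[34] read 'c'  n13⇒n14
[35] read 'c'  n14⇒n15
[36] read 'b'  n15⇒n16  ** P4@[32:36],P6@[35:36]
[37] read 'c'  n16⇒n1 ·f
[38] read 'd'  n1⇒n10 ·f  ** P2@[38:38]
[39] read 'b'  n10⇒n6 ·f
[40] read 'c'  n6⇒n1 ·f
[41] read 'd'  n1⇒n10 ·f  ** P2@[41:41]
[42] read 'b'  n10⇒n6 ·f
[43] read 'a'  n6⇒n7
[44] read 'c'  n7⇒n1 ·f
[45] read 'b'  n1⇒n2  ** P6@[44:45]
[46] read 'a'  n2⇒n7 ·f
[47] read 'c'  n7⇒n1 ·f
[48] read 'c'  n1⇒n1 ·f
[49] read 'b'  n1⇒n2  ** P6@[48:49]
[50] read 'd'  n2⇒n3  ** P2@[50:50]
[51] read 'b'  n3⇒n4
[52] read 'a'  n4⇒n5  ** P0@[48:52]
[53] read 'd'  n5⇒n8 ·f  ** P2@[53:53],P5@[51:53]
[54] read 'c'  n8⇒n9  ** P1@[51:54],P7@[53:54]
[55] read 'b'  n9⇒n2 ·f  ** P6@[54:55]
[56] read 'a'  n2⇒n7 ·f
[57] read 'd'  n7⇒n8  ** P2@[57:57],P5@[55:57]
[58] read 'a'  n8⇒n12 ·f
[59] read 'a'  n12⇒n12 ·f
[60] read 'c'  n12⇒n1 ·f
[61] read 'a'  n1⇒n11  ** P3@[60:61]
[62] read 'b'  n11⇒n13 ·f
[63] read 'a'  n13⇒n7 ·f
[64] read 'b'  n7⇒n13 ·f
[65] read 'c'  n13⇒n14
[66] read 'c'  n14⇒n15
[67] read 'b'  n15⇒n16  ** P4@[63:67],P6@[66:67]
[68] read 'b'  n16⇒n6 ·f
[69] read 'c'  n6⇒n1 ·f
[70] read 'a'  n1⇒n11  ** P3@[69:70]
[71] read 'a'  n11⇒n12 ·f
[72] read 'b'  n12⇒n13
[73] read 'c'  n13⇒n14
[74] read 'c'  n14⇒n15
[75] read 'b'  n15⇒n16  ** P4@[71:75],P6@[74:75]
[76] read 'd'  n16⇒n3 ·f  ** P2@[76:76]

Result: [[1,6],[3,3],[6,6],[7,2],[9,0],[15,2],[18,6],[19,2],[21,0],[22,2],[22,5],[24,2],[25,7],[27,6],[28,2],[29,7],[30,3],[32,3],[36,4],[36,6],[38,2],[41,2],[45,6],[49,6],[50,2],[52,0],[53,2],[53,5],[54,1],[54,7],[55,6],[57,2],[57,5],[61,3],[67,4],[67,6],[70,3],[75,4],[75,6],[76,2]]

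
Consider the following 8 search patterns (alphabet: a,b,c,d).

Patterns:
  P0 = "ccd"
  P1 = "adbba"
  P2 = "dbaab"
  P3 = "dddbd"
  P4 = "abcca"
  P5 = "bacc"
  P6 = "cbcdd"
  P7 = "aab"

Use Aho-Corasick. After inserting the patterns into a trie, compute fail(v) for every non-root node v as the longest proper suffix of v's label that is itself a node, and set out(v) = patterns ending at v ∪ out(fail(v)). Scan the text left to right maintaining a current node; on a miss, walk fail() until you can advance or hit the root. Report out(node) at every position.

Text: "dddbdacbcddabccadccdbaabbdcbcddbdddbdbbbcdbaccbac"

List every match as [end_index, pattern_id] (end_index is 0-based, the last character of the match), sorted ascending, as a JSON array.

Build:
Trie nodes:
  0='ε' goto a→4 b→22 c→1 d→9
  1='c' goto b→26 c→2
  2='cc' goto d→3
  3='ccd' goto ·  [P0 ends]
  4='a' goto a→30 b→18 d→5
  5='ad' goto b→6
  6='adb' goto b→7
  7='adbb' goto a→8
  8='adbba' goto ·  [P1 ends]
  9='d' goto b→10 d→14
  10='db' goto a→11
  11='dba' goto a→12
  12='dbaa' goto b→13
  13='dbaab' goto ·  [P2 ends]
  14='dd' goto d→15
  15='ddd' goto b→16
  16='dddb' goto d→17
  17='dddbd' goto ·  [P3 ends]
  18='ab' goto c→19
  19='abc' goto c→20
  20='abcc' goto a→21
  21='abcca' goto ·  [P4 ends]
  22='b' goto a→23
  23='ba' goto c→24
  24='bac' goto c→25
  25='bacc' goto ·  [P5 ends]
  26='cb' goto c→27
  27='cbc' goto d→28
  28='cbcd' goto d→29
  29='cbcdd' goto ·  [P6 ends]
  30='aa' goto b→31
  31='aab' goto ·  [P7 ends]

Failure links (BFS by depth):
  n1('c'): parent n0 fail=0; on 'c' 0 → fail=0;  out ∅∪∅=∅
  n4('a'): parent n0 fail=0; on 'a' 0 → fail=0;  out ∅∪∅=∅
  n9('d'): parent n0 fail=0; on 'd' 0 → fail=0;  out ∅∪∅=∅
  n22('b'): parent n0 fail=0; on 'b' 0 → fail=0;  out ∅∪∅=∅
  n2('cc'): parent n1 fail=0; on 'c' 0 → fail=1;  out ∅∪∅=∅
  n5('ad'): parent n4 fail=0; on 'd' 0 → fail=9;  out ∅∪∅=∅
  n10('db'): parent n9 fail=0; on 'b' 0 → fail=22;  out ∅∪∅=∅
  n14('dd'): parent n9 fail=0; on 'd' 0 → fail=9;  out ∅∪∅=∅
  n18('ab'): parent n4 fail=0; on 'b' 0 → fail=22;  out ∅∪∅=∅
  n23('ba'): parent n22 fail=0; on 'a' 0 → fail=4;  out ∅∪∅=∅
  n26('cb'): parent n1 fail=0; on 'b' 0 → fail=22;  out ∅∪∅=∅
  n30('aa'): parent n4 fail=0; on 'a' 0 → fail=4;  out ∅∪∅=∅
  n3('ccd'): parent n2 fail=1; on 'd' 1→0 → fail=9;  out {0}∪∅={0}
  n6('adb'): parent n5 fail=9; on 'b' 9 → fail=10;  out ∅∪∅=∅
  n11('dba'): parent n10 fail=22; on 'a' 22 → fail=23;  out ∅∪∅=∅
  n15('ddd'): parent n14 fail=9; on 'd' 9 → fail=14;  out ∅∪∅=∅
  n19('abc'): parent n18 fail=22; on 'c' 22→0 → fail=1;  out ∅∪∅=∅
  n24('bac'): parent n23 fail=4; on 'c' 4→0 → fail=1;  out ∅∪∅=∅
  n27('cbc'): parent n26 fail=22; on 'c' 22→0 → fail=1;  out ∅∪∅=∅
  n31('aab'): parent n30 fail=4; on 'b' 4 → fail=18;  out {7}∪∅={7}
  n7('adbb'): parent n6 fail=10; on 'b' 10→22→0 → fail=22;  out ∅∪∅=∅
  n12('dbaa'): parent n11 fail=23; on 'a' 23→4 → fail=30;  out ∅∪∅=∅
  n16('dddb'): parent n15 fail=14; on 'b' 14→9 → fail=10;  out ∅∪∅=∅
  n20('abcc'): parent n19 fail=1; on 'c' 1 → fail=2;  out ∅∪∅=∅
  n25('bacc'): parent n24 fail=1; on 'c' 1 → fail=2;  out {5}∪∅={5}
  n28('cbcd'): parent n27 fail=1; on 'd' 1→0 → fail=9;  out ∅∪∅=∅
  n8('adbba'): parent n7 fail=22; on 'a' 22 → fail=23;  out {1}∪∅={1}
  n13('dbaab'): parent n12 fail=30; on 'b' 30 → fail=31;  out {2}∪{7}={2,7}
  n17('dddbd'): parent n16 fail=10; on 'd' 10→22→0 → fail=9;  out {3}∪∅={3}
  n21('abcca'): parent n20 fail=2; on 'a' 2→1→0 → fail=4;  out {4}∪∅={4}
  n29('cbcdd'): parent n28 fail=9; on 'd' 9 → fail=14;  out {6}∪∅={6}

Run:
pos 0 'd': at 9
pos 1 'd': at 14
pos 2 'd': at 15
pos 3 'b': at 16
pos 4 'd': at 17  → match P3@[0:4]
pos 5 'a': at 4 (via fail)
pos 6 'c': at 1 (via fail)
pos 7 'b': at 26
pos 8 'c': at 27
pos 9 'd': at 28
pos 10 'd': at 29  → match P6@[6:10]
pos 11 'a': at 4 (via fail)
pos 12 'b': at 18
pos 13 'c': at 19
pos 14 'c': at 20
pos 15 'a': at 21  → match P4@[11:15]
pos 16 'd': at 5 (via fail)
pos 17 'c': at 1 (via fail)
pos 18 'c': at 2
pos 19 'd': at 3  → match P0@[17:19]
pos 20 'b': at 10 (via fail)
pos 21 'a': at 11
pos 22 'a': at 12
pos 23 'b': at 13  → match P2@[19:23],P7@[21:23]
pos 24 'b': at 22 (via fail)
pos 25 'd': at 9 (via fail)
pos 26 'c': at 1 (via fail)
pos 27 'b': at 26
pos 28 'c': at 27
pos 29 'd': at 28
pos 30 'd': at 29  → match P6@[26:30]
pos 31 'b': at 10 (via fail)
pos 32 'd': at 9 (via fail)
pos 33 'd': at 14
pos 34 'd': at 15
pos 35 'b': at 16
pos 36 'd': at 17  → match P3@[32:36]
pos 37 'b': at 10 (via fail)
pos 38 'b': at 22 (via fail)
pos 39 'b': at 22 (via fail)
pos 40 'c': at 1 (via fail)
pos 41 'd': at 9 (via fail)
pos 42 'b': at 10
pos 43 'a': at 11
pos 44 'c': at 24 (via fail)
pos 45 'c': at 25  → match P5@[42:45]
pos 46 'b': at 26 (via fail)
pos 47 'a': at 23 (via fail)
pos 48 'c': at 24

All matches (sorted): [[4,3],[10,6],[15,4],[19,0],[23,2],[23,7],[30,6],[36,3],[45,5]]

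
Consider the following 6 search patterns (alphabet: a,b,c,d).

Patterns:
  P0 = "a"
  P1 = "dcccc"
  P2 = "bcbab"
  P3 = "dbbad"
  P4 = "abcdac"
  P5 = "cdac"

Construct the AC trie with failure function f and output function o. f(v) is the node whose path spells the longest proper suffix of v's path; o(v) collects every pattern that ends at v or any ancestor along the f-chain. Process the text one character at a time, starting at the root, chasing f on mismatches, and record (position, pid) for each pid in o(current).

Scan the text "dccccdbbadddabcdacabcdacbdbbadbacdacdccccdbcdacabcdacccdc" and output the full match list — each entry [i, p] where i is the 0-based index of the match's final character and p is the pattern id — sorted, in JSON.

Construct AC machine:
Trie (insert patterns):
  0='ε' goto a→1 b→7 c→21 d→2
  1='a' goto b→16  ←P0
  2='d' goto b→12 c→3
  3='dc' goto c→4
  4='dcc' goto c→5
  5='dccc' goto c→6
  6='dcccc' goto ·  ←P1
  7='b' goto c→8
  8='bc' goto b→9
  9='bcb' goto a→10
  10='bcba' goto b→11
  11='bcbab' goto ·  ←P2
  12='db' goto b→13
  13='dbb' goto a→14
  14='dbba' goto d→15
  15='dbbad' goto ·  ←P3
  16='ab' goto c→17
  17='abc' goto d→18
  18='abcd' goto a→19
  19='abcda' goto c→20
  20='abcdac' goto ·  ←P4
  21='c' goto d→22
  22='cd' goto a→23
  23='cda' goto c→24
  24='cdac' goto ·  ←P5

Failure links (BFS by depth):
  n1('a'): parent n0 fail=0; on 'a' 0 → fail=0;  out {0}∪∅={0}
  n2('d'): parent n0 fail=0; on 'd' 0 → fail=0;  out ∅∪∅=∅
  n7('b'): parent n0 fail=0; on 'b' 0 → fail=0;  out ∅∪∅=∅
  n21('c'): parent n0 fail=0; on 'c' 0 → fail=0;  out ∅∪∅=∅
  n3('dc'): parent n2 fail=0; on 'c' 0 → fail=21;  out ∅∪∅=∅
  n8('bc'): parent n7 fail=0; on 'c' 0 → fail=21;  out ∅∪∅=∅
  n12('db'): parent n2 fail=0; on 'b' 0 → fail=7;  out ∅∪∅=∅
  n16('ab'): parent n1 fail=0; on 'b' 0 → fail=7;  out ∅∪∅=∅
  n22('cd'): parent n21 fail=0; on 'd' 0 → fail=2;  out ∅∪∅=∅
  n4('dcc'): parent n3 fail=21; on 'c' 21→0 → fail=21;  out ∅∪∅=∅
  n9('bcb'): parent n8 fail=21; on 'b' 21→0 → fail=7;  out ∅∪∅=∅
  n13('dbb'): parent n12 fail=7; on 'b' 7→0 → fail=7;  out ∅∪∅=∅
  n17('abc'): parent n16 fail=7; on 'c' 7 → fail=8;  out ∅∪∅=∅
  n23('cda'): parent n22 fail=2; on 'a' 2→0 → fail=1;  out ∅∪{0}={0}
  n5('dccc'): parent n4 fail=21; on 'c' 21→0 → fail=21;  out ∅∪∅=∅
  n10('bcba'): parent n9 fail=7; on 'a' 7→0 → fail=1;  out ∅∪{0}={0}
  n14('dbba'): parent n13 fail=7; on 'a' 7→0 → fail=1;  out ∅∪{0}={0}
  n18('abcd'): parent n17 fail=8; on 'd' 8→21 → fail=22;  out ∅∪∅=∅
  n24('cdac'): parent n23 fail=1; on 'c' 1→0 → fail=21;  out {5}∪∅={5}
  n6('dcccc'): parent n5 fail=21; on 'c' 21→0 → fail=21;  out {1}∪∅={1}
  n11('bcbab'): parent n10 fail=1; on 'b' 1 → fail=16;  out {2}∪∅={2}
  n15('dbbad'): parent n14 fail=1; on 'd' 1→0 → fail=2;  out {3}∪∅={3}
  n19('abcda'): parent n18 fail=22; on 'a' 22 → fail=23;  out ∅∪{0}={0}
  n20('abcdac'): parent n19 fail=23; on 'c' 23 → fail=24;  out {4}∪{5}={4,5}

Scan:
[0] read 'd'  n0⇒n2
[1] read 'c'  n2⇒n3
[2] read 'c'  n3⇒n4
[3] read 'c'  n4⇒n5
[4] read 'c'  n5⇒n6  → match P1@[0:4]
[5] read 'd'  n6⇒n22 ·f
[6] read 'b'  n22⇒n12 ·f
[7] read 'b'  n12⇒n13
[8] read 'a'  n13⇒n14  → match P0@[8:8]
[9] read 'd'  n14⇒n15  → match P3@[5:9]
[10] read 'd'  n15⇒n2 ·f
[11] read 'd'  n2⇒n2 ·f
[12] read 'a'  n2⇒n1 ·f  → match P0@[12:12]
[13] read 'b'  n1⇒n16
[14] read 'c'  n16⇒n17
[15] read 'd'  n17⇒n18
[16] read 'a'  n18⇒n19  → match P0@[16:16]
[17] read 'c'  n19⇒n20  → match P4@[12:17],P5@[14:17]
[18] read 'a'  n20⇒n1 ·f  → match P0@[18:18]
[19] read 'b'  n1⇒n16
[20] read 'c'  n16⇒n17
[21] read 'd'  n17⇒n18
[22] read 'a'  n18⇒n19  → match P0@[22:22]
[23] read 'c'  n19⇒n20  → match P4@[18:23],P5@[20:23]
[24] read 'b'  n20⇒n7 ·f
[25] read 'd'  n7⇒n2 ·f
[26] read 'b'  n2⇒n12
[27] read 'b'  n12⇒n13
[28] read 'a'  n13⇒n14  → match P0@[28:28]
[29] read 'd'  n14⇒n15  → match P3@[25:29]
[30] read 'b'  n15⇒n12 ·f
[31] read 'a'  n12⇒n1 ·f  → match P0@[31:31]
[32] read 'c'  n1⇒n21 ·f
[33] read 'd'  n21⇒n22
[34] read 'a'  n22⇒n23  → match P0@[34:34]
[35] read 'c'  n23⇒n24  → match P5@[32:35]
[36] read 'd'  n24⇒n22 ·f
[37] read 'c'  n22⇒n3 ·f
[38] read 'c'  n3⇒n4
[39] read 'c'  n4⇒n5
[40] read 'c'  n5⇒n6  → match P1@[36:40]
[41] read 'd'  n6⇒n22 ·f
[42] read 'b'  n22⇒n12 ·f
[43] read 'c'  n12⇒n8 ·f
[44] read 'd'  n8⇒n22 ·f
[45] read 'a'  n22⇒n23  → match P0@[45:45]
[46] read 'c'  n23⇒n24  → match P5@[43:46]
[47] read 'a'  n24⇒n1 ·f  → match P0@[47:47]
[48] read 'b'  n1⇒n16
[49] read 'c'  n16⇒n17
[50] read 'd'  n17⇒n18
[51] read 'a'  n18⇒n19  → match P0@[51:51]
[52] read 'c'  n19⇒n20  → match P4@[47:52],P5@[49:52]
[53] read 'c'  n20⇒n21 ·f
[54] read 'c'  n21⇒n21 ·f
[55] read 'd'  n21⇒n22
[56] read 'c'  n22⇒n3 ·f

Matches: [[4,1],[8,0],[9,3],[12,0],[16,0],[17,4],[17,5],[18,0],[22,0],[23,4],[23,5],[28,0],[29,3],[31,0],[34,0],[35,5],[40,1],[45,0],[46,5],[47,0],[51,0],[52,4],[52,5]]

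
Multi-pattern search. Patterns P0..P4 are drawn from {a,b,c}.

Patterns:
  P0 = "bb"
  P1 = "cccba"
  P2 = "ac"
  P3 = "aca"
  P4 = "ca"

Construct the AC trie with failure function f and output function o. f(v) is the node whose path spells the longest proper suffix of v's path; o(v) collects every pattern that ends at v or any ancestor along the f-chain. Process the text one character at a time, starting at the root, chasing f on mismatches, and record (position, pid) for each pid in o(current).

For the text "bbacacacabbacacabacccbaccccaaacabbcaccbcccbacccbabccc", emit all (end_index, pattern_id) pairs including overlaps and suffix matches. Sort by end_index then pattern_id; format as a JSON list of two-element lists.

Build automaton:
Trie nodes:
  n0 'ε': a→8 b→1 c→3
  n1 'b': b→2
  n2 'bb': ·  [P0 ends]
  n3 'c': a→11 c→4
  n4 'cc': c→5
  n5 'ccc': b→6
  n6 'cccb': a→7
  n7 'cccba': ·  [P1 ends]
  n8 'a': c→9
  n9 'ac': a→10  [P2 ends]
  n10 'aca': ·  [P3 ends]
  n11 'ca': ·  [P4 ends]

Failure links (BFS by depth):
  n1('b'): parent n0 fail=0; on 'b' 0 → fail=0;  out ∅∪∅=∅
  n3('c'): parent n0 fail=0; on 'c' 0 → fail=0;  out ∅∪∅=∅
  n8('a'): parent n0 fail=0; on 'a' 0 → fail=0;  out ∅∪∅=∅
  n2('bb'): parent n1 fail=0; on 'b' 0 → fail=1;  out {0}∪∅={0}
  n4('cc'): parent n3 fail=0; on 'c' 0 → fail=3;  out ∅∪∅=∅
  n9('ac'): parent n8 fail=0; on 'c' 0 → fail=3;  out {2}∪∅={2}
  n11('ca'): parent n3 fail=0; on 'a' 0 → fail=8;  out {4}∪∅={4}
  n5('ccc'): parent n4 fail=3; on 'c' 3 → fail=4;  out ∅∪∅=∅
  n10('aca'): parent n9 fail=3; on 'a' 3 → fail=11;  out {3}∪{4}={3,4}
  n6('cccb'): parent n5 fail=4; on 'b' 4→3→0 → fail=1;  out ∅∪∅=∅
  n7('cccba'): parent n6 fail=1; on 'a' 1→0 → fail=8;  out {1}∪∅={1}

Scan:
[0] read 'b'  n0⇒n1
[1] read 'b'  n1⇒n2  ** P0@[0:1]
[2] read 'a'  n2⇒n8 (fail-walked)
[3] read 'c'  n8⇒n9  ** P2@[2:3]
[4] read 'a'  n9⇒n10  ** P3@[2:4],P4@[3:4]
[5] read 'c'  n10⇒n9 (fail-walked)  ** P2@[4:5]
[6] read 'a'  n9⇒n10  ** P3@[4:6],P4@[5:6]
[7] read 'c'  n10⇒n9 (fail-walked)  ** P2@[6:7]
[8] read 'a'  n9⇒n10  ** P3@[6:8],P4@[7:8]
[9] read 'b'  n10⇒n1 (fail-walked)
[10] read 'b'  n1⇒n2  ** P0@[9:10]
[11] read 'a'  n2⇒n8 (fail-walked)
[12] read 'c'  n8⇒n9  ** P2@[11:12]
[13] read 'a'  n9⇒n10  ** P3@[11:13],P4@[12:13]
[14] read 'c'  n10⇒n9 (fail-walked)  ** P2@[13:14]
[15] read 'a'  n9⇒n10  ** P3@[13:15],P4@[14:15]
[16] read 'b'  n10⇒n1 (fail-walked)
[17] read 'a'  n1⇒n8 (fail-walked)
[18] read 'c'  n8⇒n9  ** P2@[17:18]
[19] read 'c'  n9⇒n4 (fail-walked)
[20] read 'c'  n4⇒n5
[21] read 'b'  n5⇒n6
[22] read 'a'  n6⇒n7  ** P1@[18:22]
[23] read 'c'  n7⇒n9 (fail-walked)  ** P2@[22:23]
[24] read 'c'  n9⇒n4 (fail-walked)
[25] read 'c'  n4⇒n5
[26] read 'c'  n5⇒n5 (fail-walked)
[27] read 'a'  n5⇒n11 (fail-walked)  ** P4@[26:27]
[28] read 'a'  n11⇒n8 (fail-walked)
[29] read 'a'  n8⇒n8 (fail-walked)
[30] read 'c'  n8⇒n9  ** P2@[29:30]
[31] read 'a'  n9⇒n10  ** P3@[29:31],P4@[30:31]
[32] read 'b'  n10⇒n1 (fail-walked)
[33] read 'b'  n1⇒n2  ** P0@[32:33]
[34] read 'c'  n2⇒n3 (fail-walked)
[35] read 'a'  n3⇒n11  ** P4@[34:35]
[36] read 'c'  n11⇒n9 (fail-walked)  ** P2@[35:36]
[37] read 'c'  n9⇒n4 (fail-walked)
[38] read 'b'  n4⇒n1 (fail-walked)
[39] read 'c'  n1⇒n3 (fail-walked)
[40] read 'c'  n3⇒n4
[41] read 'c'  n4⇒n5
[42] read 'b'  n5⇒n6
[43] read 'a'  n6⇒n7  ** P1@[39:43]
[44] read 'c'  n7⇒n9 (fail-walked)  ** P2@[43:44]
[45] read 'c'  n9⇒n4 (fail-walked)
[46] read 'c'  n4⇒n5
[47] read 'b'  n5⇒n6
[48] read 'a'  n6⇒n7  ** P1@[44:48]
[49] read 'b'  n7⇒n1 (fail-walked)
[50] read 'c'  n1⇒n3 (fail-walked)
[51] read 'c'  n3⇒n4
[52] read 'c'  n4⇒n5

All matches (sorted): [[1,0],[3,2],[4,3],[4,4],[5,2],[6,3],[6,4],[7,2],[8,3],[8,4],[10,0],[12,2],[13,3],[13,4],[14,2],[15,3],[15,4],[18,2],[22,1],[23,2],[27,4],[30,2],[31,3],[31,4],[33,0],[35,4],[36,2],[43,1],[44,2],[48,1]]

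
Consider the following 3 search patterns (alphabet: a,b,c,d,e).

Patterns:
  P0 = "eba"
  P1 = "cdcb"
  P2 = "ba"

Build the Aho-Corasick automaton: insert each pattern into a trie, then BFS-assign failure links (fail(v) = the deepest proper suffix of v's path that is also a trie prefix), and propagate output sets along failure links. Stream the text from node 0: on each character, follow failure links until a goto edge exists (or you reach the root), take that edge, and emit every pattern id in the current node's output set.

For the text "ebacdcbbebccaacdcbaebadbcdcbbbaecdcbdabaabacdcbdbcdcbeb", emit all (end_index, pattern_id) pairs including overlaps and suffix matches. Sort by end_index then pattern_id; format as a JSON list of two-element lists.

Construct AC machine:
Trie (insert patterns):
  0='ε' goto b→8 c→4 e→1
  1='e' goto b→2
  2='eb' goto a→3
  3='eba' goto ·  [P0 ends]
  4='c' goto d→5
  5='cd' goto c→6
  6='cdc' goto b→7
  7='cdcb' goto ·  [P1 ends]
  8='b' goto a→9
  9='ba' goto ·  [P2 ends]

Failure links (BFS by depth):
  fail(1) 'e': from fail(0)=0 chase 'e': 0 ⇒ 0;  out=∅∪out(0)=∅
  fail(4) 'c': from fail(0)=0 chase 'c': 0 ⇒ 0;  out=∅∪out(0)=∅
  fail(8) 'b': from fail(0)=0 chase 'b': 0 ⇒ 0;  out=∅∪out(0)=∅
  fail(2) 'eb': from fail(1)=0 chase 'b': 0 ⇒ 8;  out=∅∪out(8)=∅
  fail(5) 'cd': from fail(4)=0 chase 'd': 0 ⇒ 0;  out=∅∪out(0)=∅
  fail(9) 'ba': from fail(8)=0 chase 'a': 0 ⇒ 0;  out={2}∪out(0)={2}
  fail(3) 'eba': from fail(2)=8 chase 'a': 8 ⇒ 9;  out={0}∪out(9)={0,2}
  fail(6) 'cdc': from fail(5)=0 chase 'c': 0 ⇒ 4;  out=∅∪out(4)=∅
  fail(7) 'cdcb': from fail(6)=4 chase 'b': 4→0 ⇒ 8;  out={1}∪out(8)={1}

Text stream:
[0] read 'e'  n0⇒n1
[1] read 'b'  n1⇒n2
[2] read 'a'  n2⇒n3  → match P0@[0:2],P2@[1:2]
[3] read 'c'  n3⇒n4 ·f
[4] read 'd'  n4⇒n5
[5] read 'c'  n5⇒n6
[6] read 'b'  n6⇒n7  → match P1@[3:6]
[7] read 'b'  n7⇒n8 ·f
[8] read 'e'  n8⇒n1 ·f
[9] read 'b'  n1⇒n2
[10] read 'c'  n2⇒n4 ·f
[11] read 'c'  n4⇒n4 ·f
[12] read 'a'  n4⇒n0 ·f
[13] read 'a'  n0⇒n0
[14] read 'c'  n0⇒n4
[15] read 'd'  n4⇒n5
[16] read 'c'  n5⇒n6
[17] read 'b'  n6⇒n7  → match P1@[14:17]
[18] read 'a'  n7⇒n9 ·f  → match P2@[17:18]
[19] read 'e'  n9⇒n1 ·f
[20] read 'b'  n1⇒n2
[21] read 'a'  n2⇒n3  → match P0@[19:21],P2@[20:21]
[22] read 'd'  n3⇒n0 ·f
[23] read 'b'  n0⇒n8
[24] read 'c'  n8⇒n4 ·f
[25] read 'd'  n4⇒n5
[26] read 'c'  n5⇒n6
[27] read 'b'  n6⇒n7  → match P1@[24:27]
[28] read 'b'  n7⇒n8 ·f
[29] read 'b'  n8⇒n8 ·f
[30] read 'a'  n8⇒n9  → match P2@[29:30]
[31] read 'e'  n9⇒n1 ·f
[32] read 'c'  n1⇒n4 ·f
[33] read 'd'  n4⇒n5
[34] read 'c'  n5⇒n6
[35] read 'b'  n6⇒n7  → match P1@[32:35]
[36] read 'd'  n7⇒n0 ·f
[37] read 'a'  n0⇒n0
[38] read 'b'  n0⇒n8
[39] read 'a'  n8⇒n9  → match P2@[38:39]
[40] read 'a'  n9⇒n0 ·f
[41] read 'b'  n0⇒n8
[42] read 'a'  n8⇒n9  → match P2@[41:42]
[43] read 'c'  n9⇒n4 ·f
[44] read 'd'  n4⇒n5
[45] read 'c'  n5⇒n6
[46] read 'b'  n6⇒n7  → match P1@[43:46]
[47] read 'd'  n7⇒n0 ·f
[48] read 'b'  n0⇒n8
[49] read 'c'  n8⇒n4 ·f
[50] read 'd'  n4⇒n5
[51] read 'c'  n5⇒n6
[52] read 'b'  n6⇒n7  → match P1@[49:52]
[53] read 'e'  n7⇒n1 ·f
[54] read 'b'  n1⇒n2

Matches: [[2,0],[2,2],[6,1],[17,1],[18,2],[21,0],[21,2],[27,1],[30,2],[35,1],[39,2],[42,2],[46,1],[52,1]]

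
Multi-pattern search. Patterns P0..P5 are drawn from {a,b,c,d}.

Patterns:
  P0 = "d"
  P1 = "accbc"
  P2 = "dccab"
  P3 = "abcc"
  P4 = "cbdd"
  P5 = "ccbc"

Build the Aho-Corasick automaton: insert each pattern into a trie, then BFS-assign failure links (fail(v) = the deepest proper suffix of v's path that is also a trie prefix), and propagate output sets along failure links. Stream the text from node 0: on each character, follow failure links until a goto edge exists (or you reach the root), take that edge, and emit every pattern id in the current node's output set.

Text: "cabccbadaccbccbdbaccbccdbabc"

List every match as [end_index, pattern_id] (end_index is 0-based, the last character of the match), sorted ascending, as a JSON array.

Build automaton:
Trie (insert patterns):
  0='ε' goto a→2 c→14 d→1
  1='d' goto c→7  [P0 ends]
  2='a' goto b→11 c→3
  3='ac' goto c→4
  4='acc' goto b→5
  5='accb' goto c→6
  6='accbc' goto ·  [P1 ends]
  7='dc' goto c→8
  8='dcc' goto a→9
  9='dcca' goto b→10
  10='dccab' goto ·  [P2 ends]
  11='ab' goto c→12
  12='abc' goto c→13
  13='abcc' goto ·  [P3 ends]
  14='c' goto b→15 c→18
  15='cb' goto d→16
  16='cbd' goto d→17
  17='cbdd' goto ·  [P4 ends]
  18='cc' goto b→19
  19='ccb' goto c→20
  20='ccbc' goto ·  [P5 ends]

Failure links (BFS by depth):
  n1('d'): parent n0 fail=0; on 'd' 0 → fail=0;  out {0}∪∅={0}
  n2('a'): parent n0 fail=0; on 'a' 0 → fail=0;  out ∅∪∅=∅
  n14('c'): parent n0 fail=0; on 'c' 0 → fail=0;  out ∅∪∅=∅
  n3('ac'): parent n2 fail=0; on 'c' 0 → fail=14;  out ∅∪∅=∅
  n7('dc'): parent n1 fail=0; on 'c' 0 → fail=14;  out ∅∪∅=∅
  n11('ab'): parent n2 fail=0; on 'b' 0 → fail=0;  out ∅∪∅=∅
  n15('cb'): parent n14 fail=0; on 'b' 0 → fail=0;  out ∅∪∅=∅
  n18('cc'): parent n14 fail=0; on 'c' 0 → fail=14;  out ∅∪∅=∅
  n4('acc'): parent n3 fail=14; on 'c' 14 → fail=18;  out ∅∪∅=∅
  n8('dcc'): parent n7 fail=14; on 'c' 14 → fail=18;  out ∅∪∅=∅
  n12('abc'): parent n11 fail=0; on 'c' 0 → fail=14;  out ∅∪∅=∅
  n16('cbd'): parent n15 fail=0; on 'd' 0 → fail=1;  out ∅∪{0}={0}
  n19('ccb'): parent n18 fail=14; on 'b' 14 → fail=15;  out ∅∪∅=∅
  n5('accb'): parent n4 fail=18; on 'b' 18 → fail=19;  out ∅∪∅=∅
  n9('dcca'): parent n8 fail=18; on 'a' 18→14→0 → fail=2;  out ∅∪∅=∅
  n13('abcc'): parent n12 fail=14; on 'c' 14 → fail=18;  out {3}∪∅={3}
  n17('cbdd'): parent n16 fail=1; on 'd' 1→0 → fail=1;  out {4}∪{0}={0,4}
  n20('ccbc'): parent n19 fail=15; on 'c' 15→0 → fail=14;  out {5}∪∅={5}
  n6('accbc'): parent n5 fail=19; on 'c' 19 → fail=20;  out {1}∪{5}={1,5}
  n10('dccab'): parent n9 fail=2; on 'b' 2 → fail=11;  out {2}∪∅={2}

Run:
[0] read 'c'  n0⇒n14
[1] read 'a'  n14⇒n2 ·f
[2] read 'b'  n2⇒n11
[3] read 'c'  n11⇒n12
[4] read 'c'  n12⇒n13  → match P3@[1:4]
[5] read 'b'  n13⇒n19 ·f
[6] read 'a'  n19⇒n2 ·f
[7] read 'd'  n2⇒n1 ·f  → match P0@[7:7]
[8] read 'a'  n1⇒n2 ·f
[9] read 'c'  n2⇒n3
[10] read 'c'  n3⇒n4
[11] read 'b'  n4⇒n5
[12] read 'c'  n5⇒n6  → match P1@[8:12],P5@[9:12]
[13] read 'c'  n6⇒n18 ·f
[14] read 'b'  n18⇒n19
[15] read 'd'  n19⇒n16 ·f  → match P0@[15:15]
[16] read 'b'  n16⇒n0 ·f
[17] read 'a'  n0⇒n2
[18] read 'c'  n2⇒n3
[19] read 'c'  n3⇒n4
[20] read 'b'  n4⇒n5
[21] read 'c'  n5⇒n6  → match P1@[17:21],P5@[18:21]
[22] read 'c'  n6⇒n18 ·f
[23] read 'd'  n18⇒n1 ·f  → match P0@[23:23]
[24] read 'b'  n1⇒n0 ·f
[25] read 'a'  n0⇒n2
[26] read 'b'  n2⇒n11
[27] read 'c'  n11⇒n12

All matches (sorted): [[4,3],[7,0],[12,1],[12,5],[15,0],[21,1],[21,5],[23,0]]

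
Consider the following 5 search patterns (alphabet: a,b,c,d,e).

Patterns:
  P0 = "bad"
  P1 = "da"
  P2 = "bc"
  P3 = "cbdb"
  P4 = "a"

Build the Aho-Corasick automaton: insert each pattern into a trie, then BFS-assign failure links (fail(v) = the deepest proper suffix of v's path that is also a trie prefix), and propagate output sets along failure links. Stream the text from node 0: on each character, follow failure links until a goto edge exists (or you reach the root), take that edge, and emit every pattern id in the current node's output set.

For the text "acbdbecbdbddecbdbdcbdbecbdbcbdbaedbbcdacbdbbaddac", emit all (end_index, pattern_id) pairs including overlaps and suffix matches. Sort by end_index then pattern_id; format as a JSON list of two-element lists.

Build automaton:
Trie (insert patterns):
  0='ε' goto a→11 b→1 c→7 d→4
  1='b' goto a→2 c→6
  2='ba' goto d→3
  3='bad' goto ·  [P0 ends]
  4='d' goto a→5
  5='da' goto ·  [P1 ends]
  6='bc' goto ·  [P2 ends]
  7='c' goto b→8
  8='cb' goto d→9
  9='cbd' goto b→10
  10='cbdb' goto ·  [P3 ends]
  11='a' goto ·  [P4 ends]

Failure links (BFS by depth):
  n1('b'): parent n0 fail=0; on 'b' 0 → fail=0;  out ∅∪∅=∅
  n4('d'): parent n0 fail=0; on 'd' 0 → fail=0;  out ∅∪∅=∅
  n7('c'): parent n0 fail=0; on 'c' 0 → fail=0;  out ∅∪∅=∅
  n11('a'): parent n0 fail=0; on 'a' 0 → fail=0;  out {4}∪∅={4}
  n2('ba'): parent n1 fail=0; on 'a' 0 → fail=11;  out ∅∪{4}={4}
  n5('da'): parent n4 fail=0; on 'a' 0 → fail=11;  out {1}∪{4}={1,4}
  n6('bc'): parent n1 fail=0; on 'c' 0 → fail=7;  out {2}∪∅={2}
  n8('cb'): parent n7 fail=0; on 'b' 0 → fail=1;  out ∅∪∅=∅
  n3('bad'): parent n2 fail=11; on 'd' 11→0 → fail=4;  out {0}∪∅={0}
  n9('cbd'): parent n8 fail=1; on 'd' 1→0 → fail=4;  out ∅∪∅=∅
  n10('cbdb'): parent n9 fail=4; on 'b' 4→0 → fail=1;  out {3}∪∅={3}

Text stream:
[0] read 'a'  n0⇒n11  → match P4@[0:0]
[1] read 'c'  n11⇒n7 (fail-walked)
[2] read 'b'  n7⇒n8
[3] read 'd'  n8⇒n9
[4] read 'b'  n9⇒n10  → match P3@[1:4]
[5] read 'e'  n10⇒n0 (fail-walked)
[6] read 'c'  n0⇒n7
[7] read 'b'  n7⇒n8
[8] read 'd'  n8⇒n9
[9] read 'b'  n9⇒n10  → match P3@[6:9]
[10] read 'd'  n10⇒n4 (fail-walked)
[11] read 'd'  n4⇒n4 (fail-walked)
[12] read 'e'  n4⇒n0 (fail-walked)
[13] read 'c'  n0⇒n7
[14] read 'b'  n7⇒n8
[15] read 'd'  n8⇒n9
[16] read 'b'  n9⇒n10  → match P3@[13:16]
[17] read 'd'  n10⇒n4 (fail-walked)
[18] read 'c'  n4⇒n7 (fail-walked)
[19] read 'b'  n7⇒n8
[20] read 'd'  n8⇒n9
[21] read 'b'  n9⇒n10  → match P3@[18:21]
[22] read 'e'  n10⇒n0 (fail-walked)
[23] read 'c'  n0⇒n7
[24] read 'b'  n7⇒n8
[25] read 'd'  n8⇒n9
[26] read 'b'  n9⇒n10  → match P3@[23:26]
[27] read 'c'  n10⇒n6 (fail-walked)  → match P2@[26:27]
[28] read 'b'  n6⇒n8 (fail-walked)
[29] read 'd'  n8⇒n9
[30] read 'b'  n9⇒n10  → match P3@[27:30]
[31] read 'a'  n10⇒n2 (fail-walked)  → match P4@[31:31]
[32] read 'e'  n2⇒n0 (fail-walked)
[33] read 'd'  n0⇒n4
[34] read 'b'  n4⇒n1 (fail-walked)
[35] read 'b'  n1⇒n1 (fail-walked)
[36] read 'c'  n1⇒n6  → match P2@[35:36]
[37] read 'd'  n6⇒n4 (fail-walked)
[38] read 'a'  n4⇒n5  → match P1@[37:38],P4@[38:38]
[39] read 'c'  n5⇒n7 (fail-walked)
[40] read 'b'  n7⇒n8
[41] read 'd'  n8⇒n9
[42] read 'b'  n9⇒n10  → match P3@[39:42]
[43] read 'b'  n10⇒n1 (fail-walked)
[44] read 'a'  n1⇒n2  → match P4@[44:44]
[45] read 'd'  n2⇒n3  → match P0@[43:45]
[46] read 'd'  n3⇒n4 (fail-walked)
[47] read 'a'  n4⇒n5  → match P1@[46:47],P4@[47:47]
[48] read 'c'  n5⇒n7 (fail-walked)

All matches (sorted): [[0,4],[4,3],[9,3],[16,3],[21,3],[26,3],[27,2],[30,3],[31,4],[36,2],[38,1],[38,4],[42,3],[44,4],[45,0],[47,1],[47,4]]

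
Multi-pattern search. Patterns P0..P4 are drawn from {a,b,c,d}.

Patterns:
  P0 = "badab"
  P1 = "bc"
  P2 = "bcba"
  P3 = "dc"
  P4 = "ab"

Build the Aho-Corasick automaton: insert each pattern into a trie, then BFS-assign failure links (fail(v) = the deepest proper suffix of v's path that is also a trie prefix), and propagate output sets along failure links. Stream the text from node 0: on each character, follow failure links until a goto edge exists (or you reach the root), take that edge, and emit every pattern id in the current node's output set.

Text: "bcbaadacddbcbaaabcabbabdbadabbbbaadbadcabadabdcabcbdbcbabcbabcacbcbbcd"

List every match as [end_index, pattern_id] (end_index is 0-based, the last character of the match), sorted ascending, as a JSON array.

Construct AC machine:
Trie (insert patterns):
  n0 'ε': a→11 b→1 d→9
  n1 'b': a→2 c→6
  n2 'ba': d→3
  n3 'bad': a→4
  n4 'bada': b→5
  n5 'badab': ·  [P0 ends]
  n6 'bc': b→7  [P1 ends]
  n7 'bcb': a→8
  n8 'bcba': ·  [P2 ends]
  n9 'd': c→10
  n10 'dc': ·  [P3 ends]
  n11 'a': b→12
  n12 'ab': ·  [P4 ends]

Failure links (BFS by depth):
  n1('b'): parent n0 fail=0; on 'b' 0 → fail=0;  out ∅∪∅=∅
  n9('d'): parent n0 fail=0; on 'd' 0 → fail=0;  out ∅∪∅=∅
  n11('a'): parent n0 fail=0; on 'a' 0 → fail=0;  out ∅∪∅=∅
  n2('ba'): parent n1 fail=0; on 'a' 0 → fail=11;  out ∅∪∅=∅
  n6('bc'): parent n1 fail=0; on 'c' 0 → fail=0;  out {1}∪∅={1}
  n10('dc'): parent n9 fail=0; on 'c' 0 → fail=0;  out {3}∪∅={3}
  n12('ab'): parent n11 fail=0; on 'b' 0 → fail=1;  out {4}∪∅={4}
  n3('bad'): parent n2 fail=11; on 'd' 11→0 → fail=9;  out ∅∪∅=∅
  n7('bcb'): parent n6 fail=0; on 'b' 0 → fail=1;  out ∅∪∅=∅
  n4('bada'): parent n3 fail=9; on 'a' 9→0 → fail=11;  out ∅∪∅=∅
  n8('bcba'): parent n7 fail=1; on 'a' 1 → fail=2;  out {2}∪∅={2}
  n5('badab'): parent n4 fail=11; on 'b' 11 → fail=12;  out {0}∪{4}={0,4}

Text stream:
[0] read 'b'  n0⇒n1
[1] read 'c'  n1⇒n6  ** P1@[0:1]
[2] read 'b'  n6⇒n7
[3] read 'a'  n7⇒n8  ** P2@[0:3]
[4] read 'a'  n8⇒n11 (via fail)
[5] read 'd'  n11⇒n9 (via fail)
[6] read 'a'  n9⇒n11 (via fail)
[7] read 'c'  n11⇒n0 (via fail)
[8] read 'd'  n0⇒n9
[9] read 'd'  n9⇒n9 (via fail)
[10] read 'b'  n9⇒n1 (via fail)
[11] read 'c'  n1⇒n6  ** P1@[10:11]
[12] read 'b'  n6⇒n7
[13] read 'a'  n7⇒n8  ** P2@[10:13]
[14] read 'a'  n8⇒n11 (via fail)
[15] read 'a'  n11⇒n11 (via fail)
[16] read 'b'  n11⇒n12  ** P4@[15:16]
[17] read 'c'  n12⇒n6 (via fail)  ** P1@[16:17]
[18] read 'a'  n6⇒n11 (via fail)
[19] read 'b'  n11⇒n12  ** P4@[18:19]
[20] read 'b'  n12⇒n1 (via fail)
[21] read 'a'  n1⇒n2
[22] read 'b'  n2⇒n12 (via fail)  ** P4@[21:22]
[23] read 'd'  n12⇒n9 (via fail)
[24] read 'b'  n9⇒n1 (via fail)
[25] read 'a'  n1⇒n2
[26] read 'd'  n2⇒n3
[27] read 'a'  n3⇒n4
[28] read 'b'  n4⇒n5  ** P0@[24:28],P4@[27:28]
[29] read 'b'  n5⇒n1 (via fail)
[30] read 'b'  n1⇒n1 (via fail)
[31] read 'b'  n1⇒n1 (via fail)
[32] read 'a'  n1⇒n2
[33] read 'a'  n2⇒n11 (via fail)
[34] read 'd'  n11⇒n9 (via fail)
[35] read 'b'  n9⇒n1 (via fail)
[36] read 'a'  n1⇒n2
[37] read 'd'  n2⇒n3
[38] read 'c'  n3⇒n10 (via fail)  ** P3@[37:38]
[39] read 'a'  n10⇒n11 (via fail)
[40] read 'b'  n11⇒n12  ** P4@[39:40]
[41] read 'a'  n12⇒n2 (via fail)
[42] read 'd'  n2⇒n3
[43] read 'a'  n3⇒n4
[44] read 'b'  n4⇒n5  ** P0@[40:44],P4@[43:44]
[45] read 'd'  n5⇒n9 (via fail)
[46] read 'c'  n9⇒n10  ** P3@[45:46]
[47] read 'a'  n10⇒n11 (via fail)
[48] read 'b'  n11⇒n12  ** P4@[47:48]
[49] read 'c'  n12⇒n6 (via fail)  ** P1@[48:49]
[50] read 'b'  n6⇒n7
[51] read 'd'  n7⇒n9 (via fail)
[52] read 'b'  n9⇒n1 (via fail)
[53] read 'c'  n1⇒n6  ** P1@[52:53]
[54] read 'b'  n6⇒n7
[55] read 'a'  n7⇒n8  ** P2@[52:55]
[56] read 'b'  n8⇒n12 (via fail)  ** P4@[55:56]
[57] read 'c'  n12⇒n6 (via fail)  ** P1@[56:57]
[58] read 'b'  n6⇒n7
[59] read 'a'  n7⇒n8  ** P2@[56:59]
[60] read 'b'  n8⇒n12 (via fail)  ** P4@[59:60]
[61] read 'c'  n12⇒n6 (via fail)  ** P1@[60:61]
[62] read 'a'  n6⇒n11 (via fail)
[63] read 'c'  n11⇒n0 (via fail)
[64] read 'b'  n0⇒n1
[65] read 'c'  n1⇒n6  ** P1@[64:65]
[66] read 'b'  n6⇒n7
[67] read 'b'  n7⇒n1 (via fail)
[68] read 'c'  n1⇒n6  ** P1@[67:68]
[69] read 'd'  n6⇒n9 (via fail)

All matches (sorted): [[1,1],[3,2],[11,1],[13,2],[16,4],[17,1],[19,4],[22,4],[28,0],[28,4],[38,3],[40,4],[44,0],[44,4],[46,3],[48,4],[49,1],[53,1],[55,2],[56,4],[57,1],[59,2],[60,4],[61,1],[65,1],[68,1]]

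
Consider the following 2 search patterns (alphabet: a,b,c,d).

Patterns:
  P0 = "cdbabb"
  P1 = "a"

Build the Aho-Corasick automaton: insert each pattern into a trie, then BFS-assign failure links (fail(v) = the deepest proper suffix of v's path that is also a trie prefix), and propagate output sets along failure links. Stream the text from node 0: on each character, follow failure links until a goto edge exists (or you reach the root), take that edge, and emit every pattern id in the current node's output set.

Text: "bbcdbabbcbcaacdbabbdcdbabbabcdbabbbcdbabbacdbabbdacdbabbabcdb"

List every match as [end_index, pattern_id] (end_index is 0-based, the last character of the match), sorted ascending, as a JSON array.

Construct AC machine:
Trie (insert patterns):
  0='ε' goto a→7 c→1
  1='c' goto d→2
  2='cd' goto b→3
  3='cdb' goto a→4
  4='cdba' goto b→5
  5='cdbab' goto b→6
  6='cdbabb' goto ·  [P0 ends]
  7='a' goto ·  [P1 ends]

BFS fail/out derivation:
  n1('c'): parent n0 fail=0; on 'c' 0 → fail=0;  out ∅∪∅=∅
  n7('a'): parent n0 fail=0; on 'a' 0 → fail=0;  out {1}∪∅={1}
  n2('cd'): parent n1 fail=0; on 'd' 0 → fail=0;  out ∅∪∅=∅
  n3('cdb'): parent n2 fail=0; on 'b' 0 → fail=0;  out ∅∪∅=∅
  n4('cdba'): parent n3 fail=0; on 'a' 0 → fail=7;  out ∅∪{1}={1}
  n5('cdbab'): parent n4 fail=7; on 'b' 7→0 → fail=0;  out ∅∪∅=∅
  n6('cdbabb'): parent n5 fail=0; on 'b' 0 → fail=0;  out {0}∪∅={0}

Text stream:
pos 0 'b': at 0
pos 1 'b': at 0
pos 2 'c': at 1
pos 3 'd': at 2
pos 4 'b': at 3
pos 5 'a': at 4  → match P1@[5:5]
pos 6 'b': at 5
pos 7 'b': at 6  → match P0@[2:7]
pos 8 'c': at 1 (via fail)
pos 9 'b': at 0 (via fail)
pos 10 'c': at 1
pos 11 'a': at 7 (via fail)  → match P1@[11:11]
pos 12 'a': at 7 (via fail)  → match P1@[12:12]
pos 13 'c': at 1 (via fail)
pos 14 'd': at 2
pos 15 'b': at 3
pos 16 'a': at 4  → match P1@[16:16]
pos 17 'b': at 5
pos 18 'b': at 6  → match P0@[13:18]
pos 19 'd': at 0 (via fail)
pos 20 'c': at 1
pos 21 'd': at 2
pos 22 'b': at 3
pos 23 'a': at 4  → match P1@[23:23]
pos 24 'b': at 5
pos 25 'b': at 6  → match P0@[20:25]
pos 26 'a': at 7 (via fail)  → match P1@[26:26]
pos 27 'b': at 0 (via fail)
pos 28 'c': at 1
pos 29 'd': at 2
pos 30 'b': at 3
pos 31 'a': at 4  → match P1@[31:31]
pos 32 'b': at 5
pos 33 'b': at 6  → match P0@[28:33]
pos 34 'b': at 0 (via fail)
pos 35 'c': at 1
pos 36 'd': at 2
pos 37 'b': at 3
pos 38 'a': at 4  → match P1@[38:38]
pos 39 'b': at 5
pos 40 'b': at 6  → match P0@[35:40]
pos 41 'a': at 7 (via fail)  → match P1@[41:41]
pos 42 'c': at 1 (via fail)
pos 43 'd': at 2
pos 44 'b': at 3
pos 45 'a': at 4  → match P1@[45:45]
pos 46 'b': at 5
pos 47 'b': at 6  → match P0@[42:47]
pos 48 'd': at 0 (via fail)
pos 49 'a': at 7  → match P1@[49:49]
pos 50 'c': at 1 (via fail)
pos 51 'd': at 2
pos 52 'b': at 3
pos 53 'a': at 4  → match P1@[53:53]
pos 54 'b': at 5
pos 55 'b': at 6  → match P0@[50:55]
pos 56 'a': at 7 (via fail)  → match P1@[56:56]
pos 57 'b': at 0 (via fail)
pos 58 'c': at 1
pos 59 'd': at 2
pos 60 'b': at 3

All matches (sorted): [[5,1],[7,0],[11,1],[12,1],[16,1],[18,0],[23,1],[25,0],[26,1],[31,1],[33,0],[38,1],[40,0],[41,1],[45,1],[47,0],[49,1],[53,1],[55,0],[56,1]]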